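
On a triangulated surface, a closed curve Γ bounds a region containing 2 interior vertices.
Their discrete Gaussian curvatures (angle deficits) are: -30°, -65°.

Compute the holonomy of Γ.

Holonomy = total enclosed curvature = (-30°) + (-65°) = -95°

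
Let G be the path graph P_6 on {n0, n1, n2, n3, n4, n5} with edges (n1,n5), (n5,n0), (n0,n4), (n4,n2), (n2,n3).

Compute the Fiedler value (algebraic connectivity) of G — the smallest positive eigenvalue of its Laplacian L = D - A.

The path graph P_n has Laplacian eigenvalues λ_k = 2 − 2cos(kπ/n), k = 0, 1, …, n−1. Here n = 6:
k=0: 2 − 2cos(0) = 0.0; k=1: 2 − 2cos(π/6) = 0.2679; k=2: 2 − 2cos(π/3) = 1.0; k=3: 2 − 2cos(π/2) = 2.0; k=4: 2 − 2cos(2π/3) = 3.0; k=5: 2 − 2cos(5π/6) = 3.7321.
Laplacian eigenvalues: [0.0, 0.2679, 1.0, 2.0, 3.0, 3.7321]. Algebraic connectivity (smallest non-zero eigenvalue) = 0.2679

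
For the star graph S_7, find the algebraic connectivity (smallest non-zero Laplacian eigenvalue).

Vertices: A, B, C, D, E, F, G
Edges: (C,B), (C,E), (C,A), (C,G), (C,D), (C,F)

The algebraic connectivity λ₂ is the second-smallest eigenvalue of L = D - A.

The star S_7 is the complete bipartite graph K_{1,6} (one hub of degree 6, 6 leaves of degree 1). The Laplacian spectrum of K_{p,q} is 0, p (multiplicity q−1), q (multiplicity p−1), p+q. With p = 1, q = 6: 0 once, 1 with multiplicity 5, and 7 once. (Check: trace L = sum of degrees = 12 = 5·1 + 7.)
Laplacian eigenvalues: [0.0, 1.0, 1.0, 1.0, 1.0, 1.0, 7.0]. Algebraic connectivity (smallest non-zero eigenvalue) = 1.0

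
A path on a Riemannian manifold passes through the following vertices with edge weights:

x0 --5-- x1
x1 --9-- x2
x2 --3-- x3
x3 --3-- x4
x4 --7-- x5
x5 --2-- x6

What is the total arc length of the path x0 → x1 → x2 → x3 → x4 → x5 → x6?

Arc length = 5 + 9 + 3 + 3 + 7 + 2 = 29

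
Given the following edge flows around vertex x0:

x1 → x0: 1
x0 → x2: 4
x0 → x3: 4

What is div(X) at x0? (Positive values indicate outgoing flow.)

Divergence = sum of outgoing flows = (-1) + 4 + 4 = 7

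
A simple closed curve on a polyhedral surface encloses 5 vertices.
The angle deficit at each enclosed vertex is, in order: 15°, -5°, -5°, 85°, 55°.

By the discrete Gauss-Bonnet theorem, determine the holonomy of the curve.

Holonomy = total enclosed curvature = 15° + (-5°) + (-5°) + 85° + 55° = 145°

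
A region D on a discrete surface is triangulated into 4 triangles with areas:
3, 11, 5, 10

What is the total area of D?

3 + 11 + 5 + 10 = 29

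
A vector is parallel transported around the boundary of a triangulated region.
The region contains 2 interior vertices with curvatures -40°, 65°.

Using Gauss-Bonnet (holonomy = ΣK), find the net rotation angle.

Holonomy = total enclosed curvature = (-40°) + 65° = 25°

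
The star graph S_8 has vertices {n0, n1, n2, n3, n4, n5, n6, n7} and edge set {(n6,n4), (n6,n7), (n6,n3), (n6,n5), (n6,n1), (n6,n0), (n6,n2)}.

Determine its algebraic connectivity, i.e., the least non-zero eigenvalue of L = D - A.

The star S_8 is the complete bipartite graph K_{1,7} (one hub of degree 7, 7 leaves of degree 1). The Laplacian spectrum of K_{p,q} is 0, p (multiplicity q−1), q (multiplicity p−1), p+q. With p = 1, q = 7: 0 once, 1 with multiplicity 6, and 8 once. (Check: trace L = sum of degrees = 14 = 6·1 + 8.)
Laplacian eigenvalues: [0.0, 1.0, 1.0, 1.0, 1.0, 1.0, 1.0, 8.0]. Algebraic connectivity (smallest non-zero eigenvalue) = 1.0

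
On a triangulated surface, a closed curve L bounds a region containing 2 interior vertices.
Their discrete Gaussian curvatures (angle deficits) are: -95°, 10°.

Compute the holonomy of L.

Holonomy = total enclosed curvature = (-95°) + 10° = -85°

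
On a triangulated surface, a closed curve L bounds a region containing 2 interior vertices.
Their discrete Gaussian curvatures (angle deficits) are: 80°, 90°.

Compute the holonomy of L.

Holonomy = total enclosed curvature = 80° + 90° = 170°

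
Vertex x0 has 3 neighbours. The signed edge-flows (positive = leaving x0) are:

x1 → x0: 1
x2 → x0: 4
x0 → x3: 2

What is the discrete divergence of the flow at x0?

Divergence = sum of outgoing flows = (-1) + (-4) + 2 = -3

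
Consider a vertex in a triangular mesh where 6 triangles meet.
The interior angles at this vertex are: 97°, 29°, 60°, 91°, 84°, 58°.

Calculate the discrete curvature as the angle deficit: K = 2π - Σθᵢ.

Sum of angles = 419°. K = 360° - 419° = -59° = -59π/180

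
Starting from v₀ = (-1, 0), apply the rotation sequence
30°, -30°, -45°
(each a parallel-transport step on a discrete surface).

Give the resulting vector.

Total rotation: 30° + (-30°) + (-45°) = -45°. Final vector: (-0.7071, 0.7071)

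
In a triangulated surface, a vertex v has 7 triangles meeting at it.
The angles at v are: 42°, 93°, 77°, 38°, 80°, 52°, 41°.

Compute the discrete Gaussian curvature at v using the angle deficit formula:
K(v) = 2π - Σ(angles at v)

Sum of angles = 423°. K = 360° - 423° = -63° = -7π/20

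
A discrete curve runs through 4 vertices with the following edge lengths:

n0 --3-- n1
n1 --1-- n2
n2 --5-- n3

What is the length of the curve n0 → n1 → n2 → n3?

Arc length = 3 + 1 + 5 = 9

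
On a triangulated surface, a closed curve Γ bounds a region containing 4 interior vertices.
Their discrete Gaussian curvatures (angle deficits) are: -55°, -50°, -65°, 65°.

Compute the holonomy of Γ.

Holonomy = total enclosed curvature = (-55°) + (-50°) + (-65°) + 65° = -105°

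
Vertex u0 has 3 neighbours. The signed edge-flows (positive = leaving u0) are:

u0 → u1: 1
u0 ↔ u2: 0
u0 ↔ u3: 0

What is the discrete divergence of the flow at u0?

Divergence = sum of outgoing flows = 1 + 0 + 0 = 1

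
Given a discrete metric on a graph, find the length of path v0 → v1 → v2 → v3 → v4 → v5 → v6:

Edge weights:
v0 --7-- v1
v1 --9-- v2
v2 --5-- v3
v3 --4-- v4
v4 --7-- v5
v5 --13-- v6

Arc length = 7 + 9 + 5 + 4 + 7 + 13 = 45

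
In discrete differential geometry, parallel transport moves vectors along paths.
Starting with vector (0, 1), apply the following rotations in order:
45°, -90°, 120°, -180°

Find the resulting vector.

Total rotation: 45° + (-90°) + 120° + (-180°) = -105°. Final vector: (0.9659, -0.2588)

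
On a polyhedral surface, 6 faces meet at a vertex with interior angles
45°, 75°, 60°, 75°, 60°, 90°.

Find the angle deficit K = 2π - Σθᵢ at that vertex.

Sum of angles = 405°. K = 360° - 405° = -45° = -π/4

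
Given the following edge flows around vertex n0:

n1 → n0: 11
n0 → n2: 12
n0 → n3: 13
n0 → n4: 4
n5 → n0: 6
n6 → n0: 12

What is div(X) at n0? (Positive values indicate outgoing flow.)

Divergence = sum of outgoing flows = (-11) + 12 + 13 + 4 + (-6) + (-12) = 0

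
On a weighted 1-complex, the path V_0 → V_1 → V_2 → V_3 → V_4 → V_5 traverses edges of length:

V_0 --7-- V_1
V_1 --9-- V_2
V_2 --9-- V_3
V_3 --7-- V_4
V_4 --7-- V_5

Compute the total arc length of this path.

Arc length = 7 + 9 + 9 + 7 + 7 = 39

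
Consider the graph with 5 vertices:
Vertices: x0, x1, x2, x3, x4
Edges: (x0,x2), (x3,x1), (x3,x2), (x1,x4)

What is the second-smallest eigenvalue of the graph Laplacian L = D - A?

Degrees: deg(x0) = 1, deg(x1) = 2, deg(x2) = 2, deg(x3) = 2, deg(x4) = 1.
L = D − A with rows/columns ordered (x0, x1, x2, x3, x4):
  [ 1,  0, -1,  0,  0]
  [ 0,  2,  0, -1, -1]
  [-1,  0,  2, -1,  0]
  [ 0, -1, -1,  2,  0]
  [ 0, -1,  0,  0,  1]
Characteristic polynomial: det(λI − L) = λ(λ² − 3λ + 1)(λ² − 5λ + 5).
Roots: λ = 0; (λ² − 3λ + 1) = 0 ⇒ λ = (3 ± √5)/2 ≈ 0.382, 2.618; (λ² − 5λ + 5) = 0 ⇒ λ = (5 ± √5)/2 ≈ 1.382, 3.618.
(Check: the roots sum (with multiplicity) to 8, matching trace L = Σdeg = 2·4 = 8.)
Laplacian eigenvalues: [0.0, 0.382, 1.382, 2.618, 3.618]. Algebraic connectivity (smallest non-zero eigenvalue) = 0.382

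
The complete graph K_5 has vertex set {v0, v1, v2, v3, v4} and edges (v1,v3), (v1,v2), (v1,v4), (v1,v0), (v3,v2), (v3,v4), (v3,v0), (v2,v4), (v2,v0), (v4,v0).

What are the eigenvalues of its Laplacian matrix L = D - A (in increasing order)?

For the complete graph K_n, L = nI − J (J = all-ones matrix). J has eigenvalues n (once, eigenvector 𝟙) and 0 (multiplicity n−1), so L has eigenvalues 0 (once) and n (multiplicity n−1). Here n = 5: eigenvalue 0 once and 5 with multiplicity 4.
Laplacian eigenvalues (increasing order): [0.0, 5.0, 5.0, 5.0, 5.0]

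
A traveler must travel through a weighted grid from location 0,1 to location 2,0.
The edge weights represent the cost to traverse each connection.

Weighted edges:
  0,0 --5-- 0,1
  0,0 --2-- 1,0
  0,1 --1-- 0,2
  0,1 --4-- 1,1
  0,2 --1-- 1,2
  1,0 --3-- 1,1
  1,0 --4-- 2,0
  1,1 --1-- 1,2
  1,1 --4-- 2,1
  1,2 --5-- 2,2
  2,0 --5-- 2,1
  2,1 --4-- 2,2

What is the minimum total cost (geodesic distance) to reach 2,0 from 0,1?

Shortest path: 0,1 → 0,2 → 1,2 → 1,1 → 1,0 → 2,0, total weight = 10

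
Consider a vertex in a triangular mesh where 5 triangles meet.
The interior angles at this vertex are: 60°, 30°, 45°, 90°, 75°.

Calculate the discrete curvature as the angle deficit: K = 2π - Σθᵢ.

Sum of angles = 300°. K = 360° - 300° = 60°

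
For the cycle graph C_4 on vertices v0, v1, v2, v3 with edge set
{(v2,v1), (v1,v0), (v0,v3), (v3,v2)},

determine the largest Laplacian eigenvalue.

The cycle graph C_n has Laplacian eigenvalues λ_k = 2 − 2cos(2πk/n), k = 0, 1, …, n−1. Here n = 4:
k=0: 2 − 2cos(0) = 0.0; k=1: 2 − 2cos(π/2) = 2.0; k=2: 2 − 2cos(π) = 4.0; k=3: 2 − 2cos(3π/2) = 2.0.
Laplacian eigenvalues: [0.0, 2.0, 2.0, 4.0]. Largest eigenvalue (spectral radius) = 4.0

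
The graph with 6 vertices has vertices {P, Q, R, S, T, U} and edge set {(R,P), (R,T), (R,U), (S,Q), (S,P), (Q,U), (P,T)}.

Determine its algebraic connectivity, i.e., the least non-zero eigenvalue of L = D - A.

Degrees: deg(P) = 3, deg(Q) = 2, deg(R) = 3, deg(S) = 2, deg(T) = 2, deg(U) = 2.
L = D − A with rows/columns ordered (P, Q, R, S, T, U):
  [ 3,  0, -1, -1, -1,  0]
  [ 0,  2,  0, -1,  0, -1]
  [-1,  0,  3,  0, -1, -1]
  [-1, -1,  0,  2,  0,  0]
  [-1,  0, -1,  0,  2,  0]
  [ 0, -1, -1,  0,  0,  2]
Characteristic polynomial: det(λI − L) = λ(λ − 1)(λ² − 6λ + 7)(λ − 3)(λ − 4).
Roots: λ = 0; (λ − 1) = 0 ⇒ λ = 1; (λ² − 6λ + 7) = 0 ⇒ λ = 3 ± √2 ≈ 1.5858, 4.4142; (λ − 3) = 0 ⇒ λ = 3; (λ − 4) = 0 ⇒ λ = 4.
(Check: the roots sum (with multiplicity) to 14, matching trace L = Σdeg = 2·7 = 14.)
Laplacian eigenvalues: [0.0, 1.0, 1.5858, 3.0, 4.0, 4.4142]. Algebraic connectivity (smallest non-zero eigenvalue) = 1.0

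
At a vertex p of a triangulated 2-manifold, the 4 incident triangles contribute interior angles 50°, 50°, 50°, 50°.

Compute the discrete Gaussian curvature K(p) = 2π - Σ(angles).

Sum of angles = 200°. K = 360° - 200° = 160°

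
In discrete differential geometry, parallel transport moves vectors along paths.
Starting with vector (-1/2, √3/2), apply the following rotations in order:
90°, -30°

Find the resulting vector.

Total rotation: 90° + (-30°) = 60°. Final vector: (-1, 0)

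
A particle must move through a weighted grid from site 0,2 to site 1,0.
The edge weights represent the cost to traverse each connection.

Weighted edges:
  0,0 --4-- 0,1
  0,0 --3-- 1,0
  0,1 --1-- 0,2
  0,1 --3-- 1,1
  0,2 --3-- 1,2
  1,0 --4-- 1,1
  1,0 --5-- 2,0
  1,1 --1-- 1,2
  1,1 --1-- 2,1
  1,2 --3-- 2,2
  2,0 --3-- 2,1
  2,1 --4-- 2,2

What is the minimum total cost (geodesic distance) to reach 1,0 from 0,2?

Shortest path: 0,2 → 0,1 → 1,1 → 1,0, total weight = 8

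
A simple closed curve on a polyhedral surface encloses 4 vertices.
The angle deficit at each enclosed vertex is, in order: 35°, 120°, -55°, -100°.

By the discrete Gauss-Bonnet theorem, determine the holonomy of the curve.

Holonomy = total enclosed curvature = 35° + 120° + (-55°) + (-100°) = 0°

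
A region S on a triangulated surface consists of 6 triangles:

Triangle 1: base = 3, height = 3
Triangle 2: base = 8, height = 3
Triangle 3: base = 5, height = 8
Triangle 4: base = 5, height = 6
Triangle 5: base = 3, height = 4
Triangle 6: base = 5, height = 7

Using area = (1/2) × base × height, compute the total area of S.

(1/2)×3×3 + (1/2)×8×3 + (1/2)×5×8 + (1/2)×5×6 + (1/2)×3×4 + (1/2)×5×7 = 75.0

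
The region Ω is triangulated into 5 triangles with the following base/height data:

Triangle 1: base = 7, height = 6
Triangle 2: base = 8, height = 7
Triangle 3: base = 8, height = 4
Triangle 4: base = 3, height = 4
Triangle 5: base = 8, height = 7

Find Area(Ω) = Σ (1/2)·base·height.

(1/2)×7×6 + (1/2)×8×7 + (1/2)×8×4 + (1/2)×3×4 + (1/2)×8×7 = 99.0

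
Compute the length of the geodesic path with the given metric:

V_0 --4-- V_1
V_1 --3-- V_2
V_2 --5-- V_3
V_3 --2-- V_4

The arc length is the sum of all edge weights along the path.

Arc length = 4 + 3 + 5 + 2 = 14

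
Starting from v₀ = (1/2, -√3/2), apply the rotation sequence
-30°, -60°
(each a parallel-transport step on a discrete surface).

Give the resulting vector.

Total rotation: (-30°) + (-60°) = -90°. Final vector: (-0.8660, -0.5000)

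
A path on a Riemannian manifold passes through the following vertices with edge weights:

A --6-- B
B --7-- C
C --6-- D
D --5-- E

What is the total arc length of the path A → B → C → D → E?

Arc length = 6 + 7 + 6 + 5 = 24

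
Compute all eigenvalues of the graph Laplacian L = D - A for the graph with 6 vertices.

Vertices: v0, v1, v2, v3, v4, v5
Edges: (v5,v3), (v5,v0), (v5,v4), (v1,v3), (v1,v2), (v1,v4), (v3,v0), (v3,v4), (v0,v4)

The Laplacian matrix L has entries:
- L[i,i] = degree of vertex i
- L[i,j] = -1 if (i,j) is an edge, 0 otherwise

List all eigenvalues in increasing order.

Degrees: deg(v0) = 3, deg(v1) = 3, deg(v2) = 1, deg(v3) = 4, deg(v4) = 4, deg(v5) = 3.
L = D − A with rows/columns ordered (v0, v1, v2, v3, v4, v5):
  [ 3,  0,  0, -1, -1, -1]
  [ 0,  3, -1, -1, -1,  0]
  [ 0, -1,  1,  0,  0,  0]
  [-1, -1,  0,  4, -1, -1]
  [-1, -1,  0, -1,  4, -1]
  [-1,  0,  0, -1, -1,  3]
Characteristic polynomial: det(λI − L) = λ(λ² − 6λ + 4)(λ − 3)(λ − 4)(λ − 5).
Roots: λ = 0; (λ² − 6λ + 4) = 0 ⇒ λ = 3 ± √5 ≈ 0.7639, 5.2361; (λ − 3) = 0 ⇒ λ = 3; (λ − 4) = 0 ⇒ λ = 4; (λ − 5) = 0 ⇒ λ = 5.
(Check: the roots sum (with multiplicity) to 18, matching trace L = Σdeg = 2·9 = 18.)
Laplacian eigenvalues (increasing order): [0.0, 0.7639, 3.0, 4.0, 5.0, 5.2361]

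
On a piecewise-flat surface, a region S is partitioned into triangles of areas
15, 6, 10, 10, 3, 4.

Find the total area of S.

15 + 6 + 10 + 10 + 3 + 4 = 48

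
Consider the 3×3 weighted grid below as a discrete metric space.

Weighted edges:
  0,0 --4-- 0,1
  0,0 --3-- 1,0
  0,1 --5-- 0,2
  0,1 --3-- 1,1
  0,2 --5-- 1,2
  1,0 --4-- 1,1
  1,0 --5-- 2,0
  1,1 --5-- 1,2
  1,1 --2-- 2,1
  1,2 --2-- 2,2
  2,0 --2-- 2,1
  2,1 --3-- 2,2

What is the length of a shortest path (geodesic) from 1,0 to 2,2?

Shortest path: 1,0 → 1,1 → 2,1 → 2,2, total weight = 9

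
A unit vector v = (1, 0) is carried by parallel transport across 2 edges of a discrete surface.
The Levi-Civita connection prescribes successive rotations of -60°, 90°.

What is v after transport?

Total rotation: (-60°) + 90° = 30°. Final vector: (0.8660, 0.5000)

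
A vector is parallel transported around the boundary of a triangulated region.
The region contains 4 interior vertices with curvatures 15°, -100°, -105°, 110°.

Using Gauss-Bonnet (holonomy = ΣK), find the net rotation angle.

Holonomy = total enclosed curvature = 15° + (-100°) + (-105°) + 110° = -80°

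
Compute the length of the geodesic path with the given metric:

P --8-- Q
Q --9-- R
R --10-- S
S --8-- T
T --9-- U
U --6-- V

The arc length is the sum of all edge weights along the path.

Arc length = 8 + 9 + 10 + 8 + 9 + 6 = 50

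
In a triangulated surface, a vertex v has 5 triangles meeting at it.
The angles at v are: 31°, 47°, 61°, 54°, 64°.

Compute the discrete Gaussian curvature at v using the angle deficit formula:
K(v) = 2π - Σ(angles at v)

Sum of angles = 257°. K = 360° - 257° = 103° = 103π/180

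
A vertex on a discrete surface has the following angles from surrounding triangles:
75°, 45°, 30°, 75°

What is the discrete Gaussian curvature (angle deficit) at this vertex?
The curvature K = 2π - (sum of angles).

Sum of angles = 225°. K = 360° - 225° = 135° = 3π/4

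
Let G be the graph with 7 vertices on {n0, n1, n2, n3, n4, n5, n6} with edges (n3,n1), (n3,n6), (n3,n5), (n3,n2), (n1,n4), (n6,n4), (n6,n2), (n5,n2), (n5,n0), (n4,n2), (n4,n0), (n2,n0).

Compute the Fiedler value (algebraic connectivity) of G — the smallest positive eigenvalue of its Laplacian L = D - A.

Degrees: deg(n0) = 3, deg(n1) = 2, deg(n2) = 5, deg(n3) = 4, deg(n4) = 4, deg(n5) = 3, deg(n6) = 3.
L = D − A with rows/columns ordered (n0, n1, n2, n3, n4, n5, n6):
  [ 3,  0, -1,  0, -1, -1,  0]
  [ 0,  2,  0, -1, -1,  0,  0]
  [-1,  0,  5, -1, -1, -1, -1]
  [ 0, -1, -1,  4,  0, -1, -1]
  [-1, -1, -1,  0,  4,  0, -1]
  [-1,  0, -1, -1,  0,  3,  0]
  [ 0,  0, -1, -1, -1,  0,  3]
Characteristic polynomial: det(λI − L) = λ(λ² − 8λ + 11)(λ² − 8λ + 14)(λ − 3)(λ − 5).
Roots: λ = 0; (λ² − 8λ + 11) = 0 ⇒ λ = 4 ± √5 ≈ 1.7639, 6.2361; (λ² − 8λ + 14) = 0 ⇒ λ = 4 ± √2 ≈ 2.5858, 5.4142; (λ − 3) = 0 ⇒ λ = 3; (λ − 5) = 0 ⇒ λ = 5.
(Check: the roots sum (with multiplicity) to 24, matching trace L = Σdeg = 2·12 = 24.)
Laplacian eigenvalues: [0.0, 1.7639, 2.5858, 3.0, 5.0, 5.4142, 6.2361]. Algebraic connectivity (smallest non-zero eigenvalue) = 1.7639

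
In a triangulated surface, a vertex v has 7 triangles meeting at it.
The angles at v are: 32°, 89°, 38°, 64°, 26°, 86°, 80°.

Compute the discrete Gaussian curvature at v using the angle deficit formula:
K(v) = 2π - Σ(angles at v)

Sum of angles = 415°. K = 360° - 415° = -55° = -11π/36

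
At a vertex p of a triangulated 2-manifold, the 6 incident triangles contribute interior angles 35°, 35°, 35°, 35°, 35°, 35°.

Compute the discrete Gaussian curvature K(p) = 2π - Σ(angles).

Sum of angles = 210°. K = 360° - 210° = 150° = 5π/6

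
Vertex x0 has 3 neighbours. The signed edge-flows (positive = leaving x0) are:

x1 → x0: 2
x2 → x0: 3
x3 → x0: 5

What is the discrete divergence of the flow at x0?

Divergence = sum of outgoing flows = (-2) + (-3) + (-5) = -10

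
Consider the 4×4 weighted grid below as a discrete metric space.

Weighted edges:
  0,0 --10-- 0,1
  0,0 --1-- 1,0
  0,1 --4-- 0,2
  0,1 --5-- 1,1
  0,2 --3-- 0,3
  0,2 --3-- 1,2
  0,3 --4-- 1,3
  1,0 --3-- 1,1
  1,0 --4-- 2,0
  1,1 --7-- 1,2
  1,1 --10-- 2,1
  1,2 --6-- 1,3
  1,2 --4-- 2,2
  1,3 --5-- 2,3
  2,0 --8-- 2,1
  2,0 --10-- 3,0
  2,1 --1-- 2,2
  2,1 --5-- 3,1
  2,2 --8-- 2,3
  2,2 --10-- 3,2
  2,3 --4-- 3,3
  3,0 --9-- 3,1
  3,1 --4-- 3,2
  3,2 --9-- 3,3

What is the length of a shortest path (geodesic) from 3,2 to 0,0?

Shortest path: 3,2 → 3,1 → 2,1 → 2,0 → 1,0 → 0,0, total weight = 22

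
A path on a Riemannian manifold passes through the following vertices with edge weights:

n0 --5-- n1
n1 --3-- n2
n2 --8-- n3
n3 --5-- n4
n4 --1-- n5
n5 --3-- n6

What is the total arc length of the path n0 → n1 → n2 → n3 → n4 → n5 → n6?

Arc length = 5 + 3 + 8 + 5 + 1 + 3 = 25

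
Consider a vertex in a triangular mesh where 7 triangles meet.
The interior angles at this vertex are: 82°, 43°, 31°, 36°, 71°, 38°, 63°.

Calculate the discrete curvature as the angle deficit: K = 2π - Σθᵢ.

Sum of angles = 364°. K = 360° - 364° = -4° = -π/45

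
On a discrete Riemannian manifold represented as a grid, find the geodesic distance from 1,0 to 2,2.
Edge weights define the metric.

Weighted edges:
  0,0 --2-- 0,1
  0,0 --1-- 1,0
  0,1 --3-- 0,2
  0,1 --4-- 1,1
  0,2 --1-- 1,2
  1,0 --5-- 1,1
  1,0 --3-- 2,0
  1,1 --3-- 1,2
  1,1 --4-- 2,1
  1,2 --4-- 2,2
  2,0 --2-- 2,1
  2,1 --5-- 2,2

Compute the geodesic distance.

Shortest path: 1,0 → 2,0 → 2,1 → 2,2, total weight = 10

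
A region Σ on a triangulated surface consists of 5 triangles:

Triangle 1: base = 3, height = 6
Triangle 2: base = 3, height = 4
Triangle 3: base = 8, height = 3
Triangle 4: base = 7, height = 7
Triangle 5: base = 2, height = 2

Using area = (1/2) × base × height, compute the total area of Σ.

(1/2)×3×6 + (1/2)×3×4 + (1/2)×8×3 + (1/2)×7×7 + (1/2)×2×2 = 53.5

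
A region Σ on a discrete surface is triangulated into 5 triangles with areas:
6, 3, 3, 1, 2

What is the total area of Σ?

6 + 3 + 3 + 1 + 2 = 15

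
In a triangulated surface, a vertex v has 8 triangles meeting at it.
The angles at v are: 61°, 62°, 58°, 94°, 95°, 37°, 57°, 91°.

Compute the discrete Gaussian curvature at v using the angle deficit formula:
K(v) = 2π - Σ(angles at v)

Sum of angles = 555°. K = 360° - 555° = -195° = -13π/12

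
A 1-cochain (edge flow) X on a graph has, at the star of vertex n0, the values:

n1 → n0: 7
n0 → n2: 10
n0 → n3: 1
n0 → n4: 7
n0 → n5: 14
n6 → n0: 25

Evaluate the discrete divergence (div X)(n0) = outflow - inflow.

Divergence = sum of outgoing flows = (-7) + 10 + 1 + 7 + 14 + (-25) = 0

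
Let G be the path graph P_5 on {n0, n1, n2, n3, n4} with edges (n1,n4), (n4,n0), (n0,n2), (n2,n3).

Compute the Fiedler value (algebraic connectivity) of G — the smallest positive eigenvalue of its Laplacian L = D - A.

The path graph P_n has Laplacian eigenvalues λ_k = 2 − 2cos(kπ/n), k = 0, 1, …, n−1. Here n = 5:
k=0: 2 − 2cos(0) = 0.0; k=1: 2 − 2cos(π/5) = 0.382; k=2: 2 − 2cos(2π/5) = 1.382; k=3: 2 − 2cos(3π/5) = 2.618; k=4: 2 − 2cos(4π/5) = 3.618.
Laplacian eigenvalues: [0.0, 0.382, 1.382, 2.618, 3.618]. Algebraic connectivity (smallest non-zero eigenvalue) = 0.382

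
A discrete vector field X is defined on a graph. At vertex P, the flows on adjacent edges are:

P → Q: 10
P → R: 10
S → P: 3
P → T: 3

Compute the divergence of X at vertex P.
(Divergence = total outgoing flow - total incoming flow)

Divergence = sum of outgoing flows = 10 + 10 + (-3) + 3 = 20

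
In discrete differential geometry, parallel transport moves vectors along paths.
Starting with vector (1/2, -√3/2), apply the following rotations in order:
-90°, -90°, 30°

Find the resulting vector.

Total rotation: (-90°) + (-90°) + 30° = -150°. Final vector: (-0.8660, 0.5000)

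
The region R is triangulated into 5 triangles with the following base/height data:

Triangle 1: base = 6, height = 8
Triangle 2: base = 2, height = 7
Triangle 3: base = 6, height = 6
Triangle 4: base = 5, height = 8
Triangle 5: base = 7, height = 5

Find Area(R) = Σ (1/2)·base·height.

(1/2)×6×8 + (1/2)×2×7 + (1/2)×6×6 + (1/2)×5×8 + (1/2)×7×5 = 86.5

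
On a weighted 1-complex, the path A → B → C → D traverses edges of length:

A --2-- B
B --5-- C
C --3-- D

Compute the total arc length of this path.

Arc length = 2 + 5 + 3 = 10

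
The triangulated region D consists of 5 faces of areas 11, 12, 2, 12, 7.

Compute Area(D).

11 + 12 + 2 + 12 + 7 = 44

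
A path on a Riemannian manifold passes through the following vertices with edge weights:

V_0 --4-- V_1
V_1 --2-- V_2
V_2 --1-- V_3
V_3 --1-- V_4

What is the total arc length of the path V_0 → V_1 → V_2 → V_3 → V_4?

Arc length = 4 + 2 + 1 + 1 = 8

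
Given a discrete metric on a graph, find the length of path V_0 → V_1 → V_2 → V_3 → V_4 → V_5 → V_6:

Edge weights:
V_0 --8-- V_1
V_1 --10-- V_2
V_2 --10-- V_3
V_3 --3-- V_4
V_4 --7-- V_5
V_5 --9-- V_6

Arc length = 8 + 10 + 10 + 3 + 7 + 9 = 47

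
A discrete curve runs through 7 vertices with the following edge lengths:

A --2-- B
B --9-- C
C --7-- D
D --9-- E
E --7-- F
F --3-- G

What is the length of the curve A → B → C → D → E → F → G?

Arc length = 2 + 9 + 7 + 9 + 7 + 3 = 37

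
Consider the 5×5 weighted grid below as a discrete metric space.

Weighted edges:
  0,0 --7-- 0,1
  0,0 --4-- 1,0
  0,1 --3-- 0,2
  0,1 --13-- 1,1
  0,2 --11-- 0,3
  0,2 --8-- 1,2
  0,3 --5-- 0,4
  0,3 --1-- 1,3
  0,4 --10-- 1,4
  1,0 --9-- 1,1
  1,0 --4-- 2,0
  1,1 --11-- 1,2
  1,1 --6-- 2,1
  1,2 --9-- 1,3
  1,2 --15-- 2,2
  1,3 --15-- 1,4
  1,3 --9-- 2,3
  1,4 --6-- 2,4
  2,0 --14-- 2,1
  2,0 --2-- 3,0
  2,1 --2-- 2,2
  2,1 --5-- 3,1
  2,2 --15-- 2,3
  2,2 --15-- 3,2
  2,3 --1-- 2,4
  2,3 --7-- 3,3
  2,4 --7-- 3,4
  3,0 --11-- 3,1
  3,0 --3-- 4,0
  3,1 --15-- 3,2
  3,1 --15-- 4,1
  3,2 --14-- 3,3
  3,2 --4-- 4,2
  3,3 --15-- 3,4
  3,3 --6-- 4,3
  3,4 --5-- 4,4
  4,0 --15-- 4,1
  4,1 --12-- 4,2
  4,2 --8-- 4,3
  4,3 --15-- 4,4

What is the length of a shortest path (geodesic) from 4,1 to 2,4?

Shortest path: 4,1 → 4,2 → 4,3 → 3,3 → 2,3 → 2,4, total weight = 34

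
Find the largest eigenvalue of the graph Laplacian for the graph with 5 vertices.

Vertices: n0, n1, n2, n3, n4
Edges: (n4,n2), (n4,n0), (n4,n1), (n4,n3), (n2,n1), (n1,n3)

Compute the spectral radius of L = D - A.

Degrees: deg(n0) = 1, deg(n1) = 3, deg(n2) = 2, deg(n3) = 2, deg(n4) = 4.
L = D − A with rows/columns ordered (n0, n1, n2, n3, n4):
  [ 1,  0,  0,  0, -1]
  [ 0,  3, -1, -1, -1]
  [ 0, -1,  2,  0, -1]
  [ 0, -1,  0,  2, -1]
  [-1, -1, -1, -1,  4]
Characteristic polynomial: det(λI − L) = λ(λ − 1)(λ − 2)(λ − 4)(λ − 5).
Roots: λ = 0; (λ − 1) = 0 ⇒ λ = 1; (λ − 2) = 0 ⇒ λ = 2; (λ − 4) = 0 ⇒ λ = 4; (λ − 5) = 0 ⇒ λ = 5.
(Check: the roots sum (with multiplicity) to 12, matching trace L = Σdeg = 2·6 = 12.)
Laplacian eigenvalues: [0.0, 1.0, 2.0, 4.0, 5.0]. Largest eigenvalue (spectral radius) = 5.0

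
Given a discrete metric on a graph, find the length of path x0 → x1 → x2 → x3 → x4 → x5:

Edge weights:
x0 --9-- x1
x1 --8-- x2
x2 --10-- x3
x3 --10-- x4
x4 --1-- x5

Arc length = 9 + 8 + 10 + 10 + 1 = 38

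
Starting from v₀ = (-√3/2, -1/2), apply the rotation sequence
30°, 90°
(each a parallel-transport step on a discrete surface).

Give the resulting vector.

Total rotation: 30° + 90° = 120°. Final vector: (0.8660, -0.5000)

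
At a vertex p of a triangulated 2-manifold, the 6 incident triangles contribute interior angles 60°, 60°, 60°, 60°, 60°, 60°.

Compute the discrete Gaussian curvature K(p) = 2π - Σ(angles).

Sum of angles = 360°. K = 360° - 360° = 0°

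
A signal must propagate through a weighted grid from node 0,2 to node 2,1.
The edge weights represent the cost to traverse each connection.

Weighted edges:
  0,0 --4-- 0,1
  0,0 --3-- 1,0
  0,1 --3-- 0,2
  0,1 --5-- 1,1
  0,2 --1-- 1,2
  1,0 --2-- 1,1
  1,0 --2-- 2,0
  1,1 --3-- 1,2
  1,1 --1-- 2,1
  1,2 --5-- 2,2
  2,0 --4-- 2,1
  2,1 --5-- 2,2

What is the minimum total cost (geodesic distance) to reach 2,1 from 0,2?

Shortest path: 0,2 → 1,2 → 1,1 → 2,1, total weight = 5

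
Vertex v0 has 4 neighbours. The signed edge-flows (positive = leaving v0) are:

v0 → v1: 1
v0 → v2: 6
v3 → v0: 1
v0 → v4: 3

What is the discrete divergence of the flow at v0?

Divergence = sum of outgoing flows = 1 + 6 + (-1) + 3 = 9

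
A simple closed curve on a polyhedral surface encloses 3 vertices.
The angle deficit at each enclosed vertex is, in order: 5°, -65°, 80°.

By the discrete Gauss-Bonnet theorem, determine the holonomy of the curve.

Holonomy = total enclosed curvature = 5° + (-65°) + 80° = 20°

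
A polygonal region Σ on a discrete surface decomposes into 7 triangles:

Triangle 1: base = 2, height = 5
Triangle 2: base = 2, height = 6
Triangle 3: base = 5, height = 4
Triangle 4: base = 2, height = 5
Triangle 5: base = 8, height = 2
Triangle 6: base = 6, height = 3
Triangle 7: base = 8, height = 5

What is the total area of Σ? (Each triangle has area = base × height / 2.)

(1/2)×2×5 + (1/2)×2×6 + (1/2)×5×4 + (1/2)×2×5 + (1/2)×8×2 + (1/2)×6×3 + (1/2)×8×5 = 63.0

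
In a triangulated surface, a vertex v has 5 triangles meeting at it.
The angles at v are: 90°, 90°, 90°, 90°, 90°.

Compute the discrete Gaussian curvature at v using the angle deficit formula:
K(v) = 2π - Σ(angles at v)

Sum of angles = 450°. K = 360° - 450° = -90° = -π/2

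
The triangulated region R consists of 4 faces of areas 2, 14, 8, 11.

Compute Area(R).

2 + 14 + 8 + 11 = 35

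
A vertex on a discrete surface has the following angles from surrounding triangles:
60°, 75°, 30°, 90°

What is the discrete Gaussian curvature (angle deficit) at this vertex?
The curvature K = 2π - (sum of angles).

Sum of angles = 255°. K = 360° - 255° = 105° = 7π/12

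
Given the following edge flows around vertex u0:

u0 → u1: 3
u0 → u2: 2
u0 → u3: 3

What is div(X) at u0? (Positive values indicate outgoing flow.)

Divergence = sum of outgoing flows = 3 + 2 + 3 = 8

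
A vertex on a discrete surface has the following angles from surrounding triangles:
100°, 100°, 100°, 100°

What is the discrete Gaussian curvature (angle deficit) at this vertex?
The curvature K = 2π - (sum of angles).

Sum of angles = 400°. K = 360° - 400° = -40° = -2π/9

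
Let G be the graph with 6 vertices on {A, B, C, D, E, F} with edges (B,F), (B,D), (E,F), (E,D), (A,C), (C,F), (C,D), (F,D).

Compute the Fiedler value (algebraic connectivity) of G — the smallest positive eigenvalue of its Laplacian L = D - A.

Degrees: deg(A) = 1, deg(B) = 2, deg(C) = 3, deg(D) = 4, deg(E) = 2, deg(F) = 4.
L = D − A with rows/columns ordered (A, B, C, D, E, F):
  [ 1,  0, -1,  0,  0,  0]
  [ 0,  2,  0, -1,  0, -1]
  [-1,  0,  3, -1,  0, -1]
  [ 0, -1, -1,  4, -1, -1]
  [ 0,  0,  0, -1,  2, -1]
  [ 0, -1, -1, -1, -1,  4]
Characteristic polynomial: det(λI − L) = λ(λ² − 6λ + 4)(λ − 2)(λ − 3)(λ − 5).
Roots: λ = 0; (λ² − 6λ + 4) = 0 ⇒ λ = 3 ± √5 ≈ 0.7639, 5.2361; (λ − 2) = 0 ⇒ λ = 2; (λ − 3) = 0 ⇒ λ = 3; (λ − 5) = 0 ⇒ λ = 5.
(Check: the roots sum (with multiplicity) to 16, matching trace L = Σdeg = 2·8 = 16.)
Laplacian eigenvalues: [0.0, 0.7639, 2.0, 3.0, 5.0, 5.2361]. Algebraic connectivity (smallest non-zero eigenvalue) = 0.7639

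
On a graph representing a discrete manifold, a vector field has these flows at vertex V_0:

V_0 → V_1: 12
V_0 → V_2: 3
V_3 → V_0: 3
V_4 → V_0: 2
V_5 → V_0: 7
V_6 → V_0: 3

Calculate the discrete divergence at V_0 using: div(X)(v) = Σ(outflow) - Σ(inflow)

Divergence = sum of outgoing flows = 12 + 3 + (-3) + (-2) + (-7) + (-3) = 0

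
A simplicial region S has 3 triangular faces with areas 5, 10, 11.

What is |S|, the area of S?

5 + 10 + 11 = 26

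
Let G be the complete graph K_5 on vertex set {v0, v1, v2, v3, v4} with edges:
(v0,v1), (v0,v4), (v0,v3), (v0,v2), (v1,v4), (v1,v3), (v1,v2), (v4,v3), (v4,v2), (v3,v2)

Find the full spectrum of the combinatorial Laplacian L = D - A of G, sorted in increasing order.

For the complete graph K_n, L = nI − J (J = all-ones matrix). J has eigenvalues n (once, eigenvector 𝟙) and 0 (multiplicity n−1), so L has eigenvalues 0 (once) and n (multiplicity n−1). Here n = 5: eigenvalue 0 once and 5 with multiplicity 4.
Laplacian eigenvalues (increasing order): [0.0, 5.0, 5.0, 5.0, 5.0]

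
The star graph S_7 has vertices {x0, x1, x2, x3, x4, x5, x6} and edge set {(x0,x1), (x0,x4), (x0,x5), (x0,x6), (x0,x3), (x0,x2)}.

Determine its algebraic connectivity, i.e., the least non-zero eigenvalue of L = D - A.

The star S_7 is the complete bipartite graph K_{1,6} (one hub of degree 6, 6 leaves of degree 1). The Laplacian spectrum of K_{p,q} is 0, p (multiplicity q−1), q (multiplicity p−1), p+q. With p = 1, q = 6: 0 once, 1 with multiplicity 5, and 7 once. (Check: trace L = sum of degrees = 12 = 5·1 + 7.)
Laplacian eigenvalues: [0.0, 1.0, 1.0, 1.0, 1.0, 1.0, 7.0]. Algebraic connectivity (smallest non-zero eigenvalue) = 1.0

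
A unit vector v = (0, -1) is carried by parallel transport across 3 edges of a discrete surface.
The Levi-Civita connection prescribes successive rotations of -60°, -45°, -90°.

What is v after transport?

Total rotation: (-60°) + (-45°) + (-90°) = -195° ≡ 165° (mod 360°). Final vector: (0.2588, 0.9659)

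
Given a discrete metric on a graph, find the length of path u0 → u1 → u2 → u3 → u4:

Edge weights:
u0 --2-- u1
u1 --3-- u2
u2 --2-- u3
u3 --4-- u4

Arc length = 2 + 3 + 2 + 4 = 11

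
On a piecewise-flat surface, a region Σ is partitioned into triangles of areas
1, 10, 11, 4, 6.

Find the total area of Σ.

1 + 10 + 11 + 4 + 6 = 32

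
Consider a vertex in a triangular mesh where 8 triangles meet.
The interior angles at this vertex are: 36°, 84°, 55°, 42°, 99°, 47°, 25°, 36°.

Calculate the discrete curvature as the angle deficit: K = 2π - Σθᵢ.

Sum of angles = 424°. K = 360° - 424° = -64° = -16π/45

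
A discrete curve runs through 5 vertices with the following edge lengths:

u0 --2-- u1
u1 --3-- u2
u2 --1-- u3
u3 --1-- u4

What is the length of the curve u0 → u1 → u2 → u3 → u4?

Arc length = 2 + 3 + 1 + 1 = 7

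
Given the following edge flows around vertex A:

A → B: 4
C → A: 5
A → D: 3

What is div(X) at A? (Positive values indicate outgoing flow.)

Divergence = sum of outgoing flows = 4 + (-5) + 3 = 2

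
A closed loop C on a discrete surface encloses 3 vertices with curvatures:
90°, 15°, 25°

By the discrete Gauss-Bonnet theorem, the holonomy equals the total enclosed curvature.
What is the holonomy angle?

Holonomy = total enclosed curvature = 90° + 15° + 25° = 130°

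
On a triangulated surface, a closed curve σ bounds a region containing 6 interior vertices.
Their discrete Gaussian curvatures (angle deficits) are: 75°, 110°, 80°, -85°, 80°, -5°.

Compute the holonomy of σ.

Holonomy = total enclosed curvature = 75° + 110° + 80° + (-85°) + 80° + (-5°) = 255°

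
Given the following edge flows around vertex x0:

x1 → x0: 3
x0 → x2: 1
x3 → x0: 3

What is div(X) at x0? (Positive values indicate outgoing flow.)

Divergence = sum of outgoing flows = (-3) + 1 + (-3) = -5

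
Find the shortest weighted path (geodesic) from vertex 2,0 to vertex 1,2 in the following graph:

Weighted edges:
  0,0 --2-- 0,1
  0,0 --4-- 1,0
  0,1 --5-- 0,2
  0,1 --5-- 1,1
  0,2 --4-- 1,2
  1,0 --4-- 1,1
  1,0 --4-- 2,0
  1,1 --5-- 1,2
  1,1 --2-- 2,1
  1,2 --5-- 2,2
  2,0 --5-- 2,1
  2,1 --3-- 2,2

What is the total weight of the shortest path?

Shortest path: 2,0 → 2,1 → 1,1 → 1,2, total weight = 12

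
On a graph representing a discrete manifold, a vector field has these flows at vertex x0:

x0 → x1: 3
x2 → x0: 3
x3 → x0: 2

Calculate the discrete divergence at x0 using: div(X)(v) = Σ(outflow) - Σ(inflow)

Divergence = sum of outgoing flows = 3 + (-3) + (-2) = -2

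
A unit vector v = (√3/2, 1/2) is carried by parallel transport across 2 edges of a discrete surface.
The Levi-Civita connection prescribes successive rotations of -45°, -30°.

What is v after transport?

Total rotation: (-45°) + (-30°) = -75°. Final vector: (0.7071, -0.7071)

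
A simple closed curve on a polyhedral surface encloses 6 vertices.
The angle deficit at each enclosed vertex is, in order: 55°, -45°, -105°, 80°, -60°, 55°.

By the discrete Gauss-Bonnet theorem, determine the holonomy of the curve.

Holonomy = total enclosed curvature = 55° + (-45°) + (-105°) + 80° + (-60°) + 55° = -20°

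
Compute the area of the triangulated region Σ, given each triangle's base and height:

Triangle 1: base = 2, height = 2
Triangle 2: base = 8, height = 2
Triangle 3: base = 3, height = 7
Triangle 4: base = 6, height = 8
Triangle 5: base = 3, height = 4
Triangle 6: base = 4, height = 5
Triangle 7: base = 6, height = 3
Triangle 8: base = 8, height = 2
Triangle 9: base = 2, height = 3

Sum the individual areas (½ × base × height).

(1/2)×2×2 + (1/2)×8×2 + (1/2)×3×7 + (1/2)×6×8 + (1/2)×3×4 + (1/2)×4×5 + (1/2)×6×3 + (1/2)×8×2 + (1/2)×2×3 = 80.5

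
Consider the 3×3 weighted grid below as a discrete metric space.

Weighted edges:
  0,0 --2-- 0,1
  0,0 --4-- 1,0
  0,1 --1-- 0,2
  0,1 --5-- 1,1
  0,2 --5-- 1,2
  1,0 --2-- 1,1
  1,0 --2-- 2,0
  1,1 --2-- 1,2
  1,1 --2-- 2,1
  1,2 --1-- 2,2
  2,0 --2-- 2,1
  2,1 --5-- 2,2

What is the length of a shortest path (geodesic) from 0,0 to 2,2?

Shortest path: 0,0 → 0,1 → 0,2 → 1,2 → 2,2, total weight = 9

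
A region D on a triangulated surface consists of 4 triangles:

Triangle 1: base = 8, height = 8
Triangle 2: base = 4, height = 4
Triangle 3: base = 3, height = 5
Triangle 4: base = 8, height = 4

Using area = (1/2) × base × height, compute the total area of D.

(1/2)×8×8 + (1/2)×4×4 + (1/2)×3×5 + (1/2)×8×4 = 63.5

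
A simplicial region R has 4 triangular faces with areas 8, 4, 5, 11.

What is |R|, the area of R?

8 + 4 + 5 + 11 = 28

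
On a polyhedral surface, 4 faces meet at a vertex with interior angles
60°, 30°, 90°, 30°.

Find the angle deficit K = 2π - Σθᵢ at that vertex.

Sum of angles = 210°. K = 360° - 210° = 150° = 5π/6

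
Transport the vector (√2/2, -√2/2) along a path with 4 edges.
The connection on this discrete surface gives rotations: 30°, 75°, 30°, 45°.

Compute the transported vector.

Total rotation: 30° + 75° + 30° + 45° = 180°. Final vector: (-0.7071, 0.7071)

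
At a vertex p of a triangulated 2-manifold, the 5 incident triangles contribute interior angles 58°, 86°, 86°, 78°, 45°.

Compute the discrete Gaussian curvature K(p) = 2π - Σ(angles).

Sum of angles = 353°. K = 360° - 353° = 7° = 7π/180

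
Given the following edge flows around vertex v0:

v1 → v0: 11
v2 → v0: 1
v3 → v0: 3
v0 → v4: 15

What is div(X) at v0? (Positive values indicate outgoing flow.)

Divergence = sum of outgoing flows = (-11) + (-1) + (-3) + 15 = 0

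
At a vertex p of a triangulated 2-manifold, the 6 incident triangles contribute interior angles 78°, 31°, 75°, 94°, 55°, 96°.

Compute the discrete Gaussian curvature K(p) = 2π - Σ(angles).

Sum of angles = 429°. K = 360° - 429° = -69° = -23π/60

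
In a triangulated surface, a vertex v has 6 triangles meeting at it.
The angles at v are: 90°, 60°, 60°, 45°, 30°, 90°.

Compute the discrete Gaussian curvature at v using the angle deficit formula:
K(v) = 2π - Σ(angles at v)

Sum of angles = 375°. K = 360° - 375° = -15°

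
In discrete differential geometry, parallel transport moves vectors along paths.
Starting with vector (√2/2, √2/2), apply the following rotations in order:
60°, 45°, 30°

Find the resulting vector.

Total rotation: 60° + 45° + 30° = 135°. Final vector: (-1, 0)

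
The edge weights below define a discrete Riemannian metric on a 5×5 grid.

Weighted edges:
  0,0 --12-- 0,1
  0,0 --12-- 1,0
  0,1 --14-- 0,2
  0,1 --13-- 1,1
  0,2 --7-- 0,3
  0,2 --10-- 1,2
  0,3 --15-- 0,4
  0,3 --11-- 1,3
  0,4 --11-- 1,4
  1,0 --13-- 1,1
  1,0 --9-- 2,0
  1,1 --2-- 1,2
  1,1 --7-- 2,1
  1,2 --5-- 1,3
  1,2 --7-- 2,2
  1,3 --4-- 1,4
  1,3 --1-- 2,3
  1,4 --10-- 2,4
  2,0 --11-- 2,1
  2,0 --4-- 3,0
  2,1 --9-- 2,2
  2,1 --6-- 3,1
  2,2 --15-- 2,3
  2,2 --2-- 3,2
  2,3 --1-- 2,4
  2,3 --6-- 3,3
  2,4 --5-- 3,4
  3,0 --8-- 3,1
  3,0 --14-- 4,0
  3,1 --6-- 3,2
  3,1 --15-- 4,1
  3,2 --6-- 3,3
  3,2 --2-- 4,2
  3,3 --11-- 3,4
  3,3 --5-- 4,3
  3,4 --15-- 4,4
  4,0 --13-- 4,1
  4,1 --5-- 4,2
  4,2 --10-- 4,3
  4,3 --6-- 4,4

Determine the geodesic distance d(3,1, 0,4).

Shortest path: 3,1 → 3,2 → 3,3 → 2,3 → 1,3 → 1,4 → 0,4, total weight = 34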